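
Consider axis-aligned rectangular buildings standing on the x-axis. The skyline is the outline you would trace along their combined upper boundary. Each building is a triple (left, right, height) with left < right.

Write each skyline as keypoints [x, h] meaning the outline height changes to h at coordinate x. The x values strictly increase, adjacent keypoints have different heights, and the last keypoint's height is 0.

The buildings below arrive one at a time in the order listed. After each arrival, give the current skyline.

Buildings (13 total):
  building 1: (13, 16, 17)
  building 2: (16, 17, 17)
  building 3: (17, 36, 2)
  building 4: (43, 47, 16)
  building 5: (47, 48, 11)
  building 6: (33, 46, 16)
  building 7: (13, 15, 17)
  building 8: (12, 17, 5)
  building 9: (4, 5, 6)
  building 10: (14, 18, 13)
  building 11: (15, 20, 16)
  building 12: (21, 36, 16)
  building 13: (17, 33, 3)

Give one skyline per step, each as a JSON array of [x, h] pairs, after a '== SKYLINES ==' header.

== SKYLINES ==
[[13,17],[16,0]]
[[13,17],[17,0]]
[[13,17],[17,2],[36,0]]
[[13,17],[17,2],[36,0],[43,16],[47,0]]
[[13,17],[17,2],[36,0],[43,16],[47,11],[48,0]]
[[13,17],[17,2],[33,16],[47,11],[48,0]]
[[13,17],[17,2],[33,16],[47,11],[48,0]]
[[12,5],[13,17],[17,2],[33,16],[47,11],[48,0]]
[[4,6],[5,0],[12,5],[13,17],[17,2],[33,16],[47,11],[48,0]]
[[4,6],[5,0],[12,5],[13,17],[17,13],[18,2],[33,16],[47,11],[48,0]]
[[4,6],[5,0],[12,5],[13,17],[17,16],[20,2],[33,16],[47,11],[48,0]]
[[4,6],[5,0],[12,5],[13,17],[17,16],[20,2],[21,16],[47,11],[48,0]]
[[4,6],[5,0],[12,5],[13,17],[17,16],[20,3],[21,16],[47,11],[48,0]]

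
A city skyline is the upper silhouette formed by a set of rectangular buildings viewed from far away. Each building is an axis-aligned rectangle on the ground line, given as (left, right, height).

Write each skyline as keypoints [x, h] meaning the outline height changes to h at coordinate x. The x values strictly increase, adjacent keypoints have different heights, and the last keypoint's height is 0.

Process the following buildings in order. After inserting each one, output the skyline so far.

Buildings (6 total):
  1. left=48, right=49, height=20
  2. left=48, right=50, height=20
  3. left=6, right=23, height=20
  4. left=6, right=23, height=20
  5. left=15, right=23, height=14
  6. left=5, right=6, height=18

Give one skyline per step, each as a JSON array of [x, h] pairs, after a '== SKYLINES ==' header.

== SKYLINES ==
[[48,20],[49,0]]
[[48,20],[50,0]]
[[6,20],[23,0],[48,20],[50,0]]
[[6,20],[23,0],[48,20],[50,0]]
[[6,20],[23,0],[48,20],[50,0]]
[[5,18],[6,20],[23,0],[48,20],[50,0]]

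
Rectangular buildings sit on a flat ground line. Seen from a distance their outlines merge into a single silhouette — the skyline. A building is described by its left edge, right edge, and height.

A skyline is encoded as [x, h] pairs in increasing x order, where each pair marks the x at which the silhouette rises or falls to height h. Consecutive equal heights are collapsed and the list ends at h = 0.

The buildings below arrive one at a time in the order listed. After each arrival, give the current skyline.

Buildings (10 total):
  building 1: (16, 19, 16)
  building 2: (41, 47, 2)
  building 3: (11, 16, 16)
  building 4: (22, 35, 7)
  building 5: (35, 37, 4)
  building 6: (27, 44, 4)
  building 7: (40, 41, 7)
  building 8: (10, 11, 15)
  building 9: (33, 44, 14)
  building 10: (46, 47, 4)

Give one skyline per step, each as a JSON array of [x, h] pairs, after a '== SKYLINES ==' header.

== SKYLINES ==
[[16,16],[19,0]]
[[16,16],[19,0],[41,2],[47,0]]
[[11,16],[19,0],[41,2],[47,0]]
[[11,16],[19,0],[22,7],[35,0],[41,2],[47,0]]
[[11,16],[19,0],[22,7],[35,4],[37,0],[41,2],[47,0]]
[[11,16],[19,0],[22,7],[35,4],[44,2],[47,0]]
[[11,16],[19,0],[22,7],[35,4],[40,7],[41,4],[44,2],[47,0]]
[[10,15],[11,16],[19,0],[22,7],[35,4],[40,7],[41,4],[44,2],[47,0]]
[[10,15],[11,16],[19,0],[22,7],[33,14],[44,2],[47,0]]
[[10,15],[11,16],[19,0],[22,7],[33,14],[44,2],[46,4],[47,0]]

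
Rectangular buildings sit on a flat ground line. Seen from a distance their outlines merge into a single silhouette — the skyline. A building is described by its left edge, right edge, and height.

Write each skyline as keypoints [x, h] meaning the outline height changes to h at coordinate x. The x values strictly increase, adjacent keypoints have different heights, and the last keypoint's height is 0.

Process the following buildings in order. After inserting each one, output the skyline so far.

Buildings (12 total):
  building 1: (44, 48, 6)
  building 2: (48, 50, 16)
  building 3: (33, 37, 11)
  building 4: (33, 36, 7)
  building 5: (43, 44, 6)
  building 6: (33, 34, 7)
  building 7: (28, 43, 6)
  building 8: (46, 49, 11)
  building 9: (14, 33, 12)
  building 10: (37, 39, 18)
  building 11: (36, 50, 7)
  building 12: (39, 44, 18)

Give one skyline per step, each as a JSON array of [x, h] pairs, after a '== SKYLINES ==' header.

== SKYLINES ==
[[44,6],[48,0]]
[[44,6],[48,16],[50,0]]
[[33,11],[37,0],[44,6],[48,16],[50,0]]
[[33,11],[37,0],[44,6],[48,16],[50,0]]
[[33,11],[37,0],[43,6],[48,16],[50,0]]
[[33,11],[37,0],[43,6],[48,16],[50,0]]
[[28,6],[33,11],[37,6],[48,16],[50,0]]
[[28,6],[33,11],[37,6],[46,11],[48,16],[50,0]]
[[14,12],[33,11],[37,6],[46,11],[48,16],[50,0]]
[[14,12],[33,11],[37,18],[39,6],[46,11],[48,16],[50,0]]
[[14,12],[33,11],[37,18],[39,7],[46,11],[48,16],[50,0]]
[[14,12],[33,11],[37,18],[44,7],[46,11],[48,16],[50,0]]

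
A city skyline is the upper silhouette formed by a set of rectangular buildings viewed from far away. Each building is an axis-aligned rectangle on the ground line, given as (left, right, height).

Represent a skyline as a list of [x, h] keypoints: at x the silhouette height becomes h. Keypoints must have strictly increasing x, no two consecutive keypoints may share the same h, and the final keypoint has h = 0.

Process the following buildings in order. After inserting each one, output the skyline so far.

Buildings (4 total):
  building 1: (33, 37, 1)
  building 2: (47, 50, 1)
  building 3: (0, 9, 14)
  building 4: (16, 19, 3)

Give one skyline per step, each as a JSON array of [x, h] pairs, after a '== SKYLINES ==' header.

== SKYLINES ==
[[33,1],[37,0]]
[[33,1],[37,0],[47,1],[50,0]]
[[0,14],[9,0],[33,1],[37,0],[47,1],[50,0]]
[[0,14],[9,0],[16,3],[19,0],[33,1],[37,0],[47,1],[50,0]]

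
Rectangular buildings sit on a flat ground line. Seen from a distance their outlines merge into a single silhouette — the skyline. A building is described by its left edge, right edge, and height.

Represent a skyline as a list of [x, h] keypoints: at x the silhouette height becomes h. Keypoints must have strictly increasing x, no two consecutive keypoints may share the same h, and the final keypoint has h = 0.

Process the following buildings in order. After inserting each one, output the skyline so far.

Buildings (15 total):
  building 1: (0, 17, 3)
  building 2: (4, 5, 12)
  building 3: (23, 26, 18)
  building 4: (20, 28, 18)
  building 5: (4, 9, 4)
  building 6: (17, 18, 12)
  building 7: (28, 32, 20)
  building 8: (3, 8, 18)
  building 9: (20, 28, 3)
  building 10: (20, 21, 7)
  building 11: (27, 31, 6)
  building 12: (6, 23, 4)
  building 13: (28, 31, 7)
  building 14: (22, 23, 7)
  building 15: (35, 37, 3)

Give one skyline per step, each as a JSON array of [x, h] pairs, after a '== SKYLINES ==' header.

== SKYLINES ==
[[0,3],[17,0]]
[[0,3],[4,12],[5,3],[17,0]]
[[0,3],[4,12],[5,3],[17,0],[23,18],[26,0]]
[[0,3],[4,12],[5,3],[17,0],[20,18],[28,0]]
[[0,3],[4,12],[5,4],[9,3],[17,0],[20,18],[28,0]]
[[0,3],[4,12],[5,4],[9,3],[17,12],[18,0],[20,18],[28,0]]
[[0,3],[4,12],[5,4],[9,3],[17,12],[18,0],[20,18],[28,20],[32,0]]
[[0,3],[3,18],[8,4],[9,3],[17,12],[18,0],[20,18],[28,20],[32,0]]
[[0,3],[3,18],[8,4],[9,3],[17,12],[18,0],[20,18],[28,20],[32,0]]
[[0,3],[3,18],[8,4],[9,3],[17,12],[18,0],[20,18],[28,20],[32,0]]
[[0,3],[3,18],[8,4],[9,3],[17,12],[18,0],[20,18],[28,20],[32,0]]
[[0,3],[3,18],[8,4],[17,12],[18,4],[20,18],[28,20],[32,0]]
[[0,3],[3,18],[8,4],[17,12],[18,4],[20,18],[28,20],[32,0]]
[[0,3],[3,18],[8,4],[17,12],[18,4],[20,18],[28,20],[32,0]]
[[0,3],[3,18],[8,4],[17,12],[18,4],[20,18],[28,20],[32,0],[35,3],[37,0]]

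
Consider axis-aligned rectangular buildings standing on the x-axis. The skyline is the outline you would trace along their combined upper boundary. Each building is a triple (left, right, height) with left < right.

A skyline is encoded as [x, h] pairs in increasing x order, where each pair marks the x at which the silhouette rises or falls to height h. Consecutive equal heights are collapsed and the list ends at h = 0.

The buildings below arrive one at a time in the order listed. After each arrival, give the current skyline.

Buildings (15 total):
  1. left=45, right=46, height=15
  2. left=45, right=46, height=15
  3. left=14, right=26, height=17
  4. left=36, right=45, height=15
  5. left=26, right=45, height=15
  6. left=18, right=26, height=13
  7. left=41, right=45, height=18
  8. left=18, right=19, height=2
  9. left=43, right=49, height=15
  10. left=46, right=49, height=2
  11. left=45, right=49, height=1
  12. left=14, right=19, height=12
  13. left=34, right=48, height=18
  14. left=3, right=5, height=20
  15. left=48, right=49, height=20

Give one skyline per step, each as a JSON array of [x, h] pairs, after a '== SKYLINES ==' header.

== SKYLINES ==
[[45,15],[46,0]]
[[45,15],[46,0]]
[[14,17],[26,0],[45,15],[46,0]]
[[14,17],[26,0],[36,15],[46,0]]
[[14,17],[26,15],[46,0]]
[[14,17],[26,15],[46,0]]
[[14,17],[26,15],[41,18],[45,15],[46,0]]
[[14,17],[26,15],[41,18],[45,15],[46,0]]
[[14,17],[26,15],[41,18],[45,15],[49,0]]
[[14,17],[26,15],[41,18],[45,15],[49,0]]
[[14,17],[26,15],[41,18],[45,15],[49,0]]
[[14,17],[26,15],[41,18],[45,15],[49,0]]
[[14,17],[26,15],[34,18],[48,15],[49,0]]
[[3,20],[5,0],[14,17],[26,15],[34,18],[48,15],[49,0]]
[[3,20],[5,0],[14,17],[26,15],[34,18],[48,20],[49,0]]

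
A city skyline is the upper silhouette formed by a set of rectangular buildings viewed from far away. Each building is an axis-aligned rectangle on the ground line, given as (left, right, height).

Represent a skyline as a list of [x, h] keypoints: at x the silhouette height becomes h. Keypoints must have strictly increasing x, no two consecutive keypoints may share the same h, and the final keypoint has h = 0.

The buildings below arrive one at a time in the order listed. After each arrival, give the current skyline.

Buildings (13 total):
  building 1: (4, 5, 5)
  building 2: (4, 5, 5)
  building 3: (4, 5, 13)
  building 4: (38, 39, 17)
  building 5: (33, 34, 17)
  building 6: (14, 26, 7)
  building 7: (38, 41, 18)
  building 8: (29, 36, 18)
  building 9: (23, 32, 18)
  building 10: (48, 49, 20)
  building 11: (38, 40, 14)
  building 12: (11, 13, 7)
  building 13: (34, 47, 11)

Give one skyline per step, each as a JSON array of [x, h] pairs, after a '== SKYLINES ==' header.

== SKYLINES ==
[[4,5],[5,0]]
[[4,5],[5,0]]
[[4,13],[5,0]]
[[4,13],[5,0],[38,17],[39,0]]
[[4,13],[5,0],[33,17],[34,0],[38,17],[39,0]]
[[4,13],[5,0],[14,7],[26,0],[33,17],[34,0],[38,17],[39,0]]
[[4,13],[5,0],[14,7],[26,0],[33,17],[34,0],[38,18],[41,0]]
[[4,13],[5,0],[14,7],[26,0],[29,18],[36,0],[38,18],[41,0]]
[[4,13],[5,0],[14,7],[23,18],[36,0],[38,18],[41,0]]
[[4,13],[5,0],[14,7],[23,18],[36,0],[38,18],[41,0],[48,20],[49,0]]
[[4,13],[5,0],[14,7],[23,18],[36,0],[38,18],[41,0],[48,20],[49,0]]
[[4,13],[5,0],[11,7],[13,0],[14,7],[23,18],[36,0],[38,18],[41,0],[48,20],[49,0]]
[[4,13],[5,0],[11,7],[13,0],[14,7],[23,18],[36,11],[38,18],[41,11],[47,0],[48,20],[49,0]]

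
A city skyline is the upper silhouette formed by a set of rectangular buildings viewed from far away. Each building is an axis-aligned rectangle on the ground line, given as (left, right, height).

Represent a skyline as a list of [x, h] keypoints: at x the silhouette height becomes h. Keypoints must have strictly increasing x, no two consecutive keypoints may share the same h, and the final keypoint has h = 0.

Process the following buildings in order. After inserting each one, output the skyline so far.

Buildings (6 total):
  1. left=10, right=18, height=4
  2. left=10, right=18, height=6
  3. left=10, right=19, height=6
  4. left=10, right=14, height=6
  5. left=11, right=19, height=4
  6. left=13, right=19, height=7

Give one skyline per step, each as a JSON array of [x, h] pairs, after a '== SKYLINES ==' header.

== SKYLINES ==
[[10,4],[18,0]]
[[10,6],[18,0]]
[[10,6],[19,0]]
[[10,6],[19,0]]
[[10,6],[19,0]]
[[10,6],[13,7],[19,0]]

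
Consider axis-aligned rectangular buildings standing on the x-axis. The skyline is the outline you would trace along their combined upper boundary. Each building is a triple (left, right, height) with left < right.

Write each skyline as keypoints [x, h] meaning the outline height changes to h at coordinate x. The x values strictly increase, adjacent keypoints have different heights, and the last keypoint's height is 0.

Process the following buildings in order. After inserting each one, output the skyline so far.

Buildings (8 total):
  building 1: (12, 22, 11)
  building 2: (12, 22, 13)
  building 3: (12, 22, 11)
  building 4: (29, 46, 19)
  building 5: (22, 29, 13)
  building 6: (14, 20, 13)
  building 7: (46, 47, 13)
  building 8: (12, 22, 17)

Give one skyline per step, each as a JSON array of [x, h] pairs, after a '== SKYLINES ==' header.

== SKYLINES ==
[[12,11],[22,0]]
[[12,13],[22,0]]
[[12,13],[22,0]]
[[12,13],[22,0],[29,19],[46,0]]
[[12,13],[29,19],[46,0]]
[[12,13],[29,19],[46,0]]
[[12,13],[29,19],[46,13],[47,0]]
[[12,17],[22,13],[29,19],[46,13],[47,0]]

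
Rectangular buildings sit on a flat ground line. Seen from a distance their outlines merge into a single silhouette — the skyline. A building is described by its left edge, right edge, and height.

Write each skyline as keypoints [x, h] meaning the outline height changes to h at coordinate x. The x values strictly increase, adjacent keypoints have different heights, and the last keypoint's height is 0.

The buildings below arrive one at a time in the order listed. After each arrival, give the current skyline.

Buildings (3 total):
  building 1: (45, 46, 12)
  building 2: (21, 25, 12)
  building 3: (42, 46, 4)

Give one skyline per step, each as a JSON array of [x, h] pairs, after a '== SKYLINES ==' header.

== SKYLINES ==
[[45,12],[46,0]]
[[21,12],[25,0],[45,12],[46,0]]
[[21,12],[25,0],[42,4],[45,12],[46,0]]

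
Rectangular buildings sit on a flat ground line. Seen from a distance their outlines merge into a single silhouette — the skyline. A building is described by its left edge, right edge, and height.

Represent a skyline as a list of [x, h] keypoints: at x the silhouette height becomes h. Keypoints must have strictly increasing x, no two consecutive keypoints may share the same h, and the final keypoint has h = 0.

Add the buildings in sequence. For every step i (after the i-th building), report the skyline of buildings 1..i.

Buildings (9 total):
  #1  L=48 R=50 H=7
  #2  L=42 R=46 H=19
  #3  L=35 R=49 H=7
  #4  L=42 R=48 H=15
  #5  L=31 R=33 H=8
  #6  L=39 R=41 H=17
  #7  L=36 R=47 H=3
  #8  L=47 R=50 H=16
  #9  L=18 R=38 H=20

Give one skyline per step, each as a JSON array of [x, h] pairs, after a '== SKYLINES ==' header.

== SKYLINES ==
[[48,7],[50,0]]
[[42,19],[46,0],[48,7],[50,0]]
[[35,7],[42,19],[46,7],[50,0]]
[[35,7],[42,19],[46,15],[48,7],[50,0]]
[[31,8],[33,0],[35,7],[42,19],[46,15],[48,7],[50,0]]
[[31,8],[33,0],[35,7],[39,17],[41,7],[42,19],[46,15],[48,7],[50,0]]
[[31,8],[33,0],[35,7],[39,17],[41,7],[42,19],[46,15],[48,7],[50,0]]
[[31,8],[33,0],[35,7],[39,17],[41,7],[42,19],[46,15],[47,16],[50,0]]
[[18,20],[38,7],[39,17],[41,7],[42,19],[46,15],[47,16],[50,0]]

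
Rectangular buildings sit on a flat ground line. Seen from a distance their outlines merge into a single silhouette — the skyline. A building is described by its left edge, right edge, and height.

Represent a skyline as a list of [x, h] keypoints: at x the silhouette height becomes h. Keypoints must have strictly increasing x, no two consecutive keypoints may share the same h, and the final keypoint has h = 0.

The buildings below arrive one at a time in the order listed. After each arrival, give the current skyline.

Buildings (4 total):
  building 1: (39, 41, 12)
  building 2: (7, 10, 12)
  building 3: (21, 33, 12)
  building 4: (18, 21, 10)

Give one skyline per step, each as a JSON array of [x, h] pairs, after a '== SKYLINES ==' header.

== SKYLINES ==
[[39,12],[41,0]]
[[7,12],[10,0],[39,12],[41,0]]
[[7,12],[10,0],[21,12],[33,0],[39,12],[41,0]]
[[7,12],[10,0],[18,10],[21,12],[33,0],[39,12],[41,0]]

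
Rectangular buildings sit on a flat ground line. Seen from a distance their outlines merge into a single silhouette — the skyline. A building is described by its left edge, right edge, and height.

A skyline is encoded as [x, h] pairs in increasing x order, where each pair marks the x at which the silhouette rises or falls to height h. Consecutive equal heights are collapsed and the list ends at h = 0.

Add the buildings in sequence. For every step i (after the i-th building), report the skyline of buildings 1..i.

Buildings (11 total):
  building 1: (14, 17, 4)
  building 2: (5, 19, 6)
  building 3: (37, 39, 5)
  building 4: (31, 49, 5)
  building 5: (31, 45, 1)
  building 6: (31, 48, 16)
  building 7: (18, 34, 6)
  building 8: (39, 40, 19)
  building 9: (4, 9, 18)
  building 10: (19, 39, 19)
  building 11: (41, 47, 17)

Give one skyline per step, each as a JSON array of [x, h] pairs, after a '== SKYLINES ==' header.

== SKYLINES ==
[[14,4],[17,0]]
[[5,6],[19,0]]
[[5,6],[19,0],[37,5],[39,0]]
[[5,6],[19,0],[31,5],[49,0]]
[[5,6],[19,0],[31,5],[49,0]]
[[5,6],[19,0],[31,16],[48,5],[49,0]]
[[5,6],[31,16],[48,5],[49,0]]
[[5,6],[31,16],[39,19],[40,16],[48,5],[49,0]]
[[4,18],[9,6],[31,16],[39,19],[40,16],[48,5],[49,0]]
[[4,18],[9,6],[19,19],[40,16],[48,5],[49,0]]
[[4,18],[9,6],[19,19],[40,16],[41,17],[47,16],[48,5],[49,0]]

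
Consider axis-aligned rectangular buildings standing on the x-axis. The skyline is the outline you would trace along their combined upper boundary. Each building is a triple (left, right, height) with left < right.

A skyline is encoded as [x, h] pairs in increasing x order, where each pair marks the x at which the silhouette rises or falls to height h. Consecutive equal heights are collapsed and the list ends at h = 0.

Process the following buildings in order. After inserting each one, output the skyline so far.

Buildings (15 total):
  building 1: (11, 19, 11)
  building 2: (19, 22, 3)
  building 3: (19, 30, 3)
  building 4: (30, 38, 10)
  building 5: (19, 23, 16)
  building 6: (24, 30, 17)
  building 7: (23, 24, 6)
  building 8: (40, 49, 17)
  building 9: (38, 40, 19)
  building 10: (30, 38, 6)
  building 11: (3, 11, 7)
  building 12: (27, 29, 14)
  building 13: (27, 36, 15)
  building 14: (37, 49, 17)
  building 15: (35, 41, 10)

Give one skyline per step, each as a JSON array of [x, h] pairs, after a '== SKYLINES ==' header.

== SKYLINES ==
[[11,11],[19,0]]
[[11,11],[19,3],[22,0]]
[[11,11],[19,3],[30,0]]
[[11,11],[19,3],[30,10],[38,0]]
[[11,11],[19,16],[23,3],[30,10],[38,0]]
[[11,11],[19,16],[23,3],[24,17],[30,10],[38,0]]
[[11,11],[19,16],[23,6],[24,17],[30,10],[38,0]]
[[11,11],[19,16],[23,6],[24,17],[30,10],[38,0],[40,17],[49,0]]
[[11,11],[19,16],[23,6],[24,17],[30,10],[38,19],[40,17],[49,0]]
[[11,11],[19,16],[23,6],[24,17],[30,10],[38,19],[40,17],[49,0]]
[[3,7],[11,11],[19,16],[23,6],[24,17],[30,10],[38,19],[40,17],[49,0]]
[[3,7],[11,11],[19,16],[23,6],[24,17],[30,10],[38,19],[40,17],[49,0]]
[[3,7],[11,11],[19,16],[23,6],[24,17],[30,15],[36,10],[38,19],[40,17],[49,0]]
[[3,7],[11,11],[19,16],[23,6],[24,17],[30,15],[36,10],[37,17],[38,19],[40,17],[49,0]]
[[3,7],[11,11],[19,16],[23,6],[24,17],[30,15],[36,10],[37,17],[38,19],[40,17],[49,0]]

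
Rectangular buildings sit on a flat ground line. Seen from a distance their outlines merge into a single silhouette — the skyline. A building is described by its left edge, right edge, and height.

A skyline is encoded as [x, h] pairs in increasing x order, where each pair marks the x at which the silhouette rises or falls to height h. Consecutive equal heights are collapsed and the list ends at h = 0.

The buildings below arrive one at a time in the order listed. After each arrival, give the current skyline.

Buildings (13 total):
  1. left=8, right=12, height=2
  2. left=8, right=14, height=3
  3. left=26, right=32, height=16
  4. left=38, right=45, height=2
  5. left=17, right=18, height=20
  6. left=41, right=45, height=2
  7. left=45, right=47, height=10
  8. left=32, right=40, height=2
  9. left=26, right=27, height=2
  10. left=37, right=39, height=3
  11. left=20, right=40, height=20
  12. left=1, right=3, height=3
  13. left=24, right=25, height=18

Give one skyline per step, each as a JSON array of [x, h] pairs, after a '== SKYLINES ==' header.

== SKYLINES ==
[[8,2],[12,0]]
[[8,3],[14,0]]
[[8,3],[14,0],[26,16],[32,0]]
[[8,3],[14,0],[26,16],[32,0],[38,2],[45,0]]
[[8,3],[14,0],[17,20],[18,0],[26,16],[32,0],[38,2],[45,0]]
[[8,3],[14,0],[17,20],[18,0],[26,16],[32,0],[38,2],[45,0]]
[[8,3],[14,0],[17,20],[18,0],[26,16],[32,0],[38,2],[45,10],[47,0]]
[[8,3],[14,0],[17,20],[18,0],[26,16],[32,2],[45,10],[47,0]]
[[8,3],[14,0],[17,20],[18,0],[26,16],[32,2],[45,10],[47,0]]
[[8,3],[14,0],[17,20],[18,0],[26,16],[32,2],[37,3],[39,2],[45,10],[47,0]]
[[8,3],[14,0],[17,20],[18,0],[20,20],[40,2],[45,10],[47,0]]
[[1,3],[3,0],[8,3],[14,0],[17,20],[18,0],[20,20],[40,2],[45,10],[47,0]]
[[1,3],[3,0],[8,3],[14,0],[17,20],[18,0],[20,20],[40,2],[45,10],[47,0]]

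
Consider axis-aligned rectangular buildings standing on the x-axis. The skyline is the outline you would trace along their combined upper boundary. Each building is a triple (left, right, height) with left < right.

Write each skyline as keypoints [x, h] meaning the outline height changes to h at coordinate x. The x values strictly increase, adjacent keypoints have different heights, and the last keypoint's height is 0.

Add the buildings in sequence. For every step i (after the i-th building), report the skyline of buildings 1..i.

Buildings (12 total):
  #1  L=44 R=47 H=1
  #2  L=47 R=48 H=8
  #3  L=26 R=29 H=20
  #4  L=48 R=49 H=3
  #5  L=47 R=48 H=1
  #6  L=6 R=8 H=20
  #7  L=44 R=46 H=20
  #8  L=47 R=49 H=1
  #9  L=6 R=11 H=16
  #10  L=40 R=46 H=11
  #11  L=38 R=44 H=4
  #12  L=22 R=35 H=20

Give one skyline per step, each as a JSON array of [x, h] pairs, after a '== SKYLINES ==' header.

== SKYLINES ==
[[44,1],[47,0]]
[[44,1],[47,8],[48,0]]
[[26,20],[29,0],[44,1],[47,8],[48,0]]
[[26,20],[29,0],[44,1],[47,8],[48,3],[49,0]]
[[26,20],[29,0],[44,1],[47,8],[48,3],[49,0]]
[[6,20],[8,0],[26,20],[29,0],[44,1],[47,8],[48,3],[49,0]]
[[6,20],[8,0],[26,20],[29,0],[44,20],[46,1],[47,8],[48,3],[49,0]]
[[6,20],[8,0],[26,20],[29,0],[44,20],[46,1],[47,8],[48,3],[49,0]]
[[6,20],[8,16],[11,0],[26,20],[29,0],[44,20],[46,1],[47,8],[48,3],[49,0]]
[[6,20],[8,16],[11,0],[26,20],[29,0],[40,11],[44,20],[46,1],[47,8],[48,3],[49,0]]
[[6,20],[8,16],[11,0],[26,20],[29,0],[38,4],[40,11],[44,20],[46,1],[47,8],[48,3],[49,0]]
[[6,20],[8,16],[11,0],[22,20],[35,0],[38,4],[40,11],[44,20],[46,1],[47,8],[48,3],[49,0]]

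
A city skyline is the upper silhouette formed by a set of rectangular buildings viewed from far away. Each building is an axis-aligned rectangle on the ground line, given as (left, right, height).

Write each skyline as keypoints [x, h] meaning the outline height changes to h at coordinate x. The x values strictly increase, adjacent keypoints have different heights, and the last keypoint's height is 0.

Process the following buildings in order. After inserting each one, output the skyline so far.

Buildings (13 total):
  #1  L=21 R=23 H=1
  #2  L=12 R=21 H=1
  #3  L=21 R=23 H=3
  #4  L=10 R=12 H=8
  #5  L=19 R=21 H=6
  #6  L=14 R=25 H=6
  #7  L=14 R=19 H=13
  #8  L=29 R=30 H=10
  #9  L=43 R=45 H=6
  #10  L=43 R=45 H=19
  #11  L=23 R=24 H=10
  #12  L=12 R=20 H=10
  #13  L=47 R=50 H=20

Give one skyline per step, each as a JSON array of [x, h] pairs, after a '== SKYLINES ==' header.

== SKYLINES ==
[[21,1],[23,0]]
[[12,1],[23,0]]
[[12,1],[21,3],[23,0]]
[[10,8],[12,1],[21,3],[23,0]]
[[10,8],[12,1],[19,6],[21,3],[23,0]]
[[10,8],[12,1],[14,6],[25,0]]
[[10,8],[12,1],[14,13],[19,6],[25,0]]
[[10,8],[12,1],[14,13],[19,6],[25,0],[29,10],[30,0]]
[[10,8],[12,1],[14,13],[19,6],[25,0],[29,10],[30,0],[43,6],[45,0]]
[[10,8],[12,1],[14,13],[19,6],[25,0],[29,10],[30,0],[43,19],[45,0]]
[[10,8],[12,1],[14,13],[19,6],[23,10],[24,6],[25,0],[29,10],[30,0],[43,19],[45,0]]
[[10,8],[12,10],[14,13],[19,10],[20,6],[23,10],[24,6],[25,0],[29,10],[30,0],[43,19],[45,0]]
[[10,8],[12,10],[14,13],[19,10],[20,6],[23,10],[24,6],[25,0],[29,10],[30,0],[43,19],[45,0],[47,20],[50,0]]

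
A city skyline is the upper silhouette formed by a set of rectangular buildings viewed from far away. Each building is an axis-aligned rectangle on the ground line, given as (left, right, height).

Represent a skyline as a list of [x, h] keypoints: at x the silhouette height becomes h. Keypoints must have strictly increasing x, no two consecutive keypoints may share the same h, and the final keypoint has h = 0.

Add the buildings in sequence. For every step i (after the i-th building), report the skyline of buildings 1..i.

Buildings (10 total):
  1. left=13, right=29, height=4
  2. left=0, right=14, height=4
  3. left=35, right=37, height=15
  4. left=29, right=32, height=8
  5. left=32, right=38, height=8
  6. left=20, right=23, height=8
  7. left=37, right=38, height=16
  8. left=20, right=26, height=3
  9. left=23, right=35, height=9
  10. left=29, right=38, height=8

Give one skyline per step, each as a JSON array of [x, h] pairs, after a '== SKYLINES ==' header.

== SKYLINES ==
[[13,4],[29,0]]
[[0,4],[29,0]]
[[0,4],[29,0],[35,15],[37,0]]
[[0,4],[29,8],[32,0],[35,15],[37,0]]
[[0,4],[29,8],[35,15],[37,8],[38,0]]
[[0,4],[20,8],[23,4],[29,8],[35,15],[37,8],[38,0]]
[[0,4],[20,8],[23,4],[29,8],[35,15],[37,16],[38,0]]
[[0,4],[20,8],[23,4],[29,8],[35,15],[37,16],[38,0]]
[[0,4],[20,8],[23,9],[35,15],[37,16],[38,0]]
[[0,4],[20,8],[23,9],[35,15],[37,16],[38,0]]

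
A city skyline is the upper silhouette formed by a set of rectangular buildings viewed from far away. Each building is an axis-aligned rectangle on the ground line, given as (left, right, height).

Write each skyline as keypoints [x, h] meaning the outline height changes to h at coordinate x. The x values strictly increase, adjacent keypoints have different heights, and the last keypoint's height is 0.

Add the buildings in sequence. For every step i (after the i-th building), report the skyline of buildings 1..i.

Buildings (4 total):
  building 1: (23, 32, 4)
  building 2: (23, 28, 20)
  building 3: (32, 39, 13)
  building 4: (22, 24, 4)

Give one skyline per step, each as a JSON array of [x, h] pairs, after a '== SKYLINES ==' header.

== SKYLINES ==
[[23,4],[32,0]]
[[23,20],[28,4],[32,0]]
[[23,20],[28,4],[32,13],[39,0]]
[[22,4],[23,20],[28,4],[32,13],[39,0]]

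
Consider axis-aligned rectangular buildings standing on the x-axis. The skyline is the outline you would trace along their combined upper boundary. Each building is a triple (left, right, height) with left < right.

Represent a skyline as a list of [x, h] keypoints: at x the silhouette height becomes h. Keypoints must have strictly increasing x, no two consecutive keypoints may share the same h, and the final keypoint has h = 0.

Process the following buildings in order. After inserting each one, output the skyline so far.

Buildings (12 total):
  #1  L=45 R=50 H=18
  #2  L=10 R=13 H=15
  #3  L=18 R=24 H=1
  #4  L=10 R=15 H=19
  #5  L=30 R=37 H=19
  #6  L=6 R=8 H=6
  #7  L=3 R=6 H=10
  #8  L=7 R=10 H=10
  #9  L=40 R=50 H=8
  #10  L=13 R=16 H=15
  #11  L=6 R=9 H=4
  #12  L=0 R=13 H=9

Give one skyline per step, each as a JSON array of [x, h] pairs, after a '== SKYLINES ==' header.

== SKYLINES ==
[[45,18],[50,0]]
[[10,15],[13,0],[45,18],[50,0]]
[[10,15],[13,0],[18,1],[24,0],[45,18],[50,0]]
[[10,19],[15,0],[18,1],[24,0],[45,18],[50,0]]
[[10,19],[15,0],[18,1],[24,0],[30,19],[37,0],[45,18],[50,0]]
[[6,6],[8,0],[10,19],[15,0],[18,1],[24,0],[30,19],[37,0],[45,18],[50,0]]
[[3,10],[6,6],[8,0],[10,19],[15,0],[18,1],[24,0],[30,19],[37,0],[45,18],[50,0]]
[[3,10],[6,6],[7,10],[10,19],[15,0],[18,1],[24,0],[30,19],[37,0],[45,18],[50,0]]
[[3,10],[6,6],[7,10],[10,19],[15,0],[18,1],[24,0],[30,19],[37,0],[40,8],[45,18],[50,0]]
[[3,10],[6,6],[7,10],[10,19],[15,15],[16,0],[18,1],[24,0],[30,19],[37,0],[40,8],[45,18],[50,0]]
[[3,10],[6,6],[7,10],[10,19],[15,15],[16,0],[18,1],[24,0],[30,19],[37,0],[40,8],[45,18],[50,0]]
[[0,9],[3,10],[6,9],[7,10],[10,19],[15,15],[16,0],[18,1],[24,0],[30,19],[37,0],[40,8],[45,18],[50,0]]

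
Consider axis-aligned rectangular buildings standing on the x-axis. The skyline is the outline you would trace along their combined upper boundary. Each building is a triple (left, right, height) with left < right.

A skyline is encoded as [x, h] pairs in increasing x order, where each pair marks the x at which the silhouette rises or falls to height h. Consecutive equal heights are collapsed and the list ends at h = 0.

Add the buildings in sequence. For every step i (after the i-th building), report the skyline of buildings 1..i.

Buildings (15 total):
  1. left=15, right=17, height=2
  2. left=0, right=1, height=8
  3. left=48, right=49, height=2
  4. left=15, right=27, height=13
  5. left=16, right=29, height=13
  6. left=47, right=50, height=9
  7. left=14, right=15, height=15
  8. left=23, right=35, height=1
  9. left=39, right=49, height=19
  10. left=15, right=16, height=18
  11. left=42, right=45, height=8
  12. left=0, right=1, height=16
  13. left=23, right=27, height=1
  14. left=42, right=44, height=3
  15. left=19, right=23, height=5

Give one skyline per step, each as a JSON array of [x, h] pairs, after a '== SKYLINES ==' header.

== SKYLINES ==
[[15,2],[17,0]]
[[0,8],[1,0],[15,2],[17,0]]
[[0,8],[1,0],[15,2],[17,0],[48,2],[49,0]]
[[0,8],[1,0],[15,13],[27,0],[48,2],[49,0]]
[[0,8],[1,0],[15,13],[29,0],[48,2],[49,0]]
[[0,8],[1,0],[15,13],[29,0],[47,9],[50,0]]
[[0,8],[1,0],[14,15],[15,13],[29,0],[47,9],[50,0]]
[[0,8],[1,0],[14,15],[15,13],[29,1],[35,0],[47,9],[50,0]]
[[0,8],[1,0],[14,15],[15,13],[29,1],[35,0],[39,19],[49,9],[50,0]]
[[0,8],[1,0],[14,15],[15,18],[16,13],[29,1],[35,0],[39,19],[49,9],[50,0]]
[[0,8],[1,0],[14,15],[15,18],[16,13],[29,1],[35,0],[39,19],[49,9],[50,0]]
[[0,16],[1,0],[14,15],[15,18],[16,13],[29,1],[35,0],[39,19],[49,9],[50,0]]
[[0,16],[1,0],[14,15],[15,18],[16,13],[29,1],[35,0],[39,19],[49,9],[50,0]]
[[0,16],[1,0],[14,15],[15,18],[16,13],[29,1],[35,0],[39,19],[49,9],[50,0]]
[[0,16],[1,0],[14,15],[15,18],[16,13],[29,1],[35,0],[39,19],[49,9],[50,0]]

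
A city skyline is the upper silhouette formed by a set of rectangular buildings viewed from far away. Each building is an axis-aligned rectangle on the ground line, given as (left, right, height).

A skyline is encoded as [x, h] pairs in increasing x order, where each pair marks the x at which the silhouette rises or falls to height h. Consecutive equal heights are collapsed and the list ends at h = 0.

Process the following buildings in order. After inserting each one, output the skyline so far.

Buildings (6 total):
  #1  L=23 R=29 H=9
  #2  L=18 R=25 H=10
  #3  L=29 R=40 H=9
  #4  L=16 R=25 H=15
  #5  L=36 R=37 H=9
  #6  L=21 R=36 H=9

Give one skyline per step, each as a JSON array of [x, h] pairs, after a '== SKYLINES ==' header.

== SKYLINES ==
[[23,9],[29,0]]
[[18,10],[25,9],[29,0]]
[[18,10],[25,9],[40,0]]
[[16,15],[25,9],[40,0]]
[[16,15],[25,9],[40,0]]
[[16,15],[25,9],[40,0]]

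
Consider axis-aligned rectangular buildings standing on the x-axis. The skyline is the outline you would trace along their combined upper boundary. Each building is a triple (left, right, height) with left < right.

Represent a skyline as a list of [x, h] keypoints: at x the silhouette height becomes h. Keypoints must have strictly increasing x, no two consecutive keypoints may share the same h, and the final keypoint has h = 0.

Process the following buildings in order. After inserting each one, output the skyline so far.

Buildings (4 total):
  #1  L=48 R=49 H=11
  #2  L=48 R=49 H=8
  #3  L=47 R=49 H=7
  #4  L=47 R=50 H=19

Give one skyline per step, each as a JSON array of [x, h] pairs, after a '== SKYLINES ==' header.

== SKYLINES ==
[[48,11],[49,0]]
[[48,11],[49,0]]
[[47,7],[48,11],[49,0]]
[[47,19],[50,0]]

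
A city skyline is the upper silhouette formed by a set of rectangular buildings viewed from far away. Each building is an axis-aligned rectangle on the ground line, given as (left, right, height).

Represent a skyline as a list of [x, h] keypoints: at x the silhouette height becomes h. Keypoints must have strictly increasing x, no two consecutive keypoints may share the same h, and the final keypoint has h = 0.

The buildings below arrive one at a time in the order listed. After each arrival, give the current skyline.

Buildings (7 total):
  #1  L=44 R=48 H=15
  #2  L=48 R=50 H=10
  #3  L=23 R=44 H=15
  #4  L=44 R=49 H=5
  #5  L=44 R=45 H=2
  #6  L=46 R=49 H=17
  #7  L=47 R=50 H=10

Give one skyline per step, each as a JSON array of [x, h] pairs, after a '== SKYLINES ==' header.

== SKYLINES ==
[[44,15],[48,0]]
[[44,15],[48,10],[50,0]]
[[23,15],[48,10],[50,0]]
[[23,15],[48,10],[50,0]]
[[23,15],[48,10],[50,0]]
[[23,15],[46,17],[49,10],[50,0]]
[[23,15],[46,17],[49,10],[50,0]]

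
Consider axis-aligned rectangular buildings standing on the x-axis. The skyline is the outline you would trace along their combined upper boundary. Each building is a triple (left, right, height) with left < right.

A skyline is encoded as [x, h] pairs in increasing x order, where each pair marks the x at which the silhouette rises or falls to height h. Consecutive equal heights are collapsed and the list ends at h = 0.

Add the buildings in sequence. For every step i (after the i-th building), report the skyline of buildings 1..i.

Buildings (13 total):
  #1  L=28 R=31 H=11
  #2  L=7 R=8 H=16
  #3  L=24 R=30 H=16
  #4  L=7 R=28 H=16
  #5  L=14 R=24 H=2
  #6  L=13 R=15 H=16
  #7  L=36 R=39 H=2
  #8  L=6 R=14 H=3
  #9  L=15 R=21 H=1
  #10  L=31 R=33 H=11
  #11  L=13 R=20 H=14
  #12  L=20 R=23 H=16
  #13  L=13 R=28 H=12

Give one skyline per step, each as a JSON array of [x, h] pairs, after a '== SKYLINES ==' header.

== SKYLINES ==
[[28,11],[31,0]]
[[7,16],[8,0],[28,11],[31,0]]
[[7,16],[8,0],[24,16],[30,11],[31,0]]
[[7,16],[30,11],[31,0]]
[[7,16],[30,11],[31,0]]
[[7,16],[30,11],[31,0]]
[[7,16],[30,11],[31,0],[36,2],[39,0]]
[[6,3],[7,16],[30,11],[31,0],[36,2],[39,0]]
[[6,3],[7,16],[30,11],[31,0],[36,2],[39,0]]
[[6,3],[7,16],[30,11],[33,0],[36,2],[39,0]]
[[6,3],[7,16],[30,11],[33,0],[36,2],[39,0]]
[[6,3],[7,16],[30,11],[33,0],[36,2],[39,0]]
[[6,3],[7,16],[30,11],[33,0],[36,2],[39,0]]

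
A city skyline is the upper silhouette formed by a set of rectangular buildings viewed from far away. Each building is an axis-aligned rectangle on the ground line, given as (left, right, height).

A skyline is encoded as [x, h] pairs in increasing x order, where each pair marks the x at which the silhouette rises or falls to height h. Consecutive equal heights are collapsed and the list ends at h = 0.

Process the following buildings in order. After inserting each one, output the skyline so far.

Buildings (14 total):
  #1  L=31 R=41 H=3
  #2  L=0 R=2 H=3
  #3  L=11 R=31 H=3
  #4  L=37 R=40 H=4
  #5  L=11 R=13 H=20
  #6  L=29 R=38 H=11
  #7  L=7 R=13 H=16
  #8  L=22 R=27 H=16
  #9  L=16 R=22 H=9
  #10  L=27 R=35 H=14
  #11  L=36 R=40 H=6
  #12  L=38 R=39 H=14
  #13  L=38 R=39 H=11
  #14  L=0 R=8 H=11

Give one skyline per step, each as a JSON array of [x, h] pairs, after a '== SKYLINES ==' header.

== SKYLINES ==
[[31,3],[41,0]]
[[0,3],[2,0],[31,3],[41,0]]
[[0,3],[2,0],[11,3],[41,0]]
[[0,3],[2,0],[11,3],[37,4],[40,3],[41,0]]
[[0,3],[2,0],[11,20],[13,3],[37,4],[40,3],[41,0]]
[[0,3],[2,0],[11,20],[13,3],[29,11],[38,4],[40,3],[41,0]]
[[0,3],[2,0],[7,16],[11,20],[13,3],[29,11],[38,4],[40,3],[41,0]]
[[0,3],[2,0],[7,16],[11,20],[13,3],[22,16],[27,3],[29,11],[38,4],[40,3],[41,0]]
[[0,3],[2,0],[7,16],[11,20],[13,3],[16,9],[22,16],[27,3],[29,11],[38,4],[40,3],[41,0]]
[[0,3],[2,0],[7,16],[11,20],[13,3],[16,9],[22,16],[27,14],[35,11],[38,4],[40,3],[41,0]]
[[0,3],[2,0],[7,16],[11,20],[13,3],[16,9],[22,16],[27,14],[35,11],[38,6],[40,3],[41,0]]
[[0,3],[2,0],[7,16],[11,20],[13,3],[16,9],[22,16],[27,14],[35,11],[38,14],[39,6],[40,3],[41,0]]
[[0,3],[2,0],[7,16],[11,20],[13,3],[16,9],[22,16],[27,14],[35,11],[38,14],[39,6],[40,3],[41,0]]
[[0,11],[7,16],[11,20],[13,3],[16,9],[22,16],[27,14],[35,11],[38,14],[39,6],[40,3],[41,0]]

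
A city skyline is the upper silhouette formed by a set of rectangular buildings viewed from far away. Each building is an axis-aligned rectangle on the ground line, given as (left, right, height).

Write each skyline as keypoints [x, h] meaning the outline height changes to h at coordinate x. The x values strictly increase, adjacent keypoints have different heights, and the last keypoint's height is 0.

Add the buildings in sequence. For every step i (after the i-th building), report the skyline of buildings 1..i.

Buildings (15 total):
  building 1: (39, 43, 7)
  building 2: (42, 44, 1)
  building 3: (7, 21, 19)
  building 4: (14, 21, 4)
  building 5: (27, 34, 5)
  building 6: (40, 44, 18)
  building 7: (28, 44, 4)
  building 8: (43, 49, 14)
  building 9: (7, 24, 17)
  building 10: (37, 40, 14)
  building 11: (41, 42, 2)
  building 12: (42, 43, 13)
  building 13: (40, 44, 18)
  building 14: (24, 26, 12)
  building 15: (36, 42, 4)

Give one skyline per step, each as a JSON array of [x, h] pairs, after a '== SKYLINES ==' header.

== SKYLINES ==
[[39,7],[43,0]]
[[39,7],[43,1],[44,0]]
[[7,19],[21,0],[39,7],[43,1],[44,0]]
[[7,19],[21,0],[39,7],[43,1],[44,0]]
[[7,19],[21,0],[27,5],[34,0],[39,7],[43,1],[44,0]]
[[7,19],[21,0],[27,5],[34,0],[39,7],[40,18],[44,0]]
[[7,19],[21,0],[27,5],[34,4],[39,7],[40,18],[44,0]]
[[7,19],[21,0],[27,5],[34,4],[39,7],[40,18],[44,14],[49,0]]
[[7,19],[21,17],[24,0],[27,5],[34,4],[39,7],[40,18],[44,14],[49,0]]
[[7,19],[21,17],[24,0],[27,5],[34,4],[37,14],[40,18],[44,14],[49,0]]
[[7,19],[21,17],[24,0],[27,5],[34,4],[37,14],[40,18],[44,14],[49,0]]
[[7,19],[21,17],[24,0],[27,5],[34,4],[37,14],[40,18],[44,14],[49,0]]
[[7,19],[21,17],[24,0],[27,5],[34,4],[37,14],[40,18],[44,14],[49,0]]
[[7,19],[21,17],[24,12],[26,0],[27,5],[34,4],[37,14],[40,18],[44,14],[49,0]]
[[7,19],[21,17],[24,12],[26,0],[27,5],[34,4],[37,14],[40,18],[44,14],[49,0]]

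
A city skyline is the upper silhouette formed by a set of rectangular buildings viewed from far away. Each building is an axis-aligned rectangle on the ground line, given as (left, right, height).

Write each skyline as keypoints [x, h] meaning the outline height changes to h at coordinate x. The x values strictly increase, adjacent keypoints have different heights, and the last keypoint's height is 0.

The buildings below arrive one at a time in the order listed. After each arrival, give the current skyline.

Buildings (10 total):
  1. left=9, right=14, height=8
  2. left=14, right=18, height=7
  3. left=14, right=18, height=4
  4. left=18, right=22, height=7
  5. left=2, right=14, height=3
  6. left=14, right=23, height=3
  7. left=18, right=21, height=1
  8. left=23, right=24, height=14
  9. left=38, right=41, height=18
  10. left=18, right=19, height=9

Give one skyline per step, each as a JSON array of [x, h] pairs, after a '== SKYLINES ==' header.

== SKYLINES ==
[[9,8],[14,0]]
[[9,8],[14,7],[18,0]]
[[9,8],[14,7],[18,0]]
[[9,8],[14,7],[22,0]]
[[2,3],[9,8],[14,7],[22,0]]
[[2,3],[9,8],[14,7],[22,3],[23,0]]
[[2,3],[9,8],[14,7],[22,3],[23,0]]
[[2,3],[9,8],[14,7],[22,3],[23,14],[24,0]]
[[2,3],[9,8],[14,7],[22,3],[23,14],[24,0],[38,18],[41,0]]
[[2,3],[9,8],[14,7],[18,9],[19,7],[22,3],[23,14],[24,0],[38,18],[41,0]]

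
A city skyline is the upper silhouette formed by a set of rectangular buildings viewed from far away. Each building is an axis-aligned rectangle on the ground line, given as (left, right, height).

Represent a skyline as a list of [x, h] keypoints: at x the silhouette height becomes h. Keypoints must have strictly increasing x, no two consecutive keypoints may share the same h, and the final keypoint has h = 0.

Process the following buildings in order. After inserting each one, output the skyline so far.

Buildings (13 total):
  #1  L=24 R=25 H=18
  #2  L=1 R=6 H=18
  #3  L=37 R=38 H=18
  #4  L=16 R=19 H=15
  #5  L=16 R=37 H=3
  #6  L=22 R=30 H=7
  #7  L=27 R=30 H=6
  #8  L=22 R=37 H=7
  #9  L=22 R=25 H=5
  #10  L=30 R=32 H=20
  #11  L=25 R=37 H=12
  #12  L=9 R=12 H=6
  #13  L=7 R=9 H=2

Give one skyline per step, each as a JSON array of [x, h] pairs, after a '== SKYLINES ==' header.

== SKYLINES ==
[[24,18],[25,0]]
[[1,18],[6,0],[24,18],[25,0]]
[[1,18],[6,0],[24,18],[25,0],[37,18],[38,0]]
[[1,18],[6,0],[16,15],[19,0],[24,18],[25,0],[37,18],[38,0]]
[[1,18],[6,0],[16,15],[19,3],[24,18],[25,3],[37,18],[38,0]]
[[1,18],[6,0],[16,15],[19,3],[22,7],[24,18],[25,7],[30,3],[37,18],[38,0]]
[[1,18],[6,0],[16,15],[19,3],[22,7],[24,18],[25,7],[30,3],[37,18],[38,0]]
[[1,18],[6,0],[16,15],[19,3],[22,7],[24,18],[25,7],[37,18],[38,0]]
[[1,18],[6,0],[16,15],[19,3],[22,7],[24,18],[25,7],[37,18],[38,0]]
[[1,18],[6,0],[16,15],[19,3],[22,7],[24,18],[25,7],[30,20],[32,7],[37,18],[38,0]]
[[1,18],[6,0],[16,15],[19,3],[22,7],[24,18],[25,12],[30,20],[32,12],[37,18],[38,0]]
[[1,18],[6,0],[9,6],[12,0],[16,15],[19,3],[22,7],[24,18],[25,12],[30,20],[32,12],[37,18],[38,0]]
[[1,18],[6,0],[7,2],[9,6],[12,0],[16,15],[19,3],[22,7],[24,18],[25,12],[30,20],[32,12],[37,18],[38,0]]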